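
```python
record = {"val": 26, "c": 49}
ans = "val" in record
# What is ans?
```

Trace (tracking ans):
record = {'val': 26, 'c': 49}  # -> record = {'val': 26, 'c': 49}
ans = 'val' in record  # -> ans = True

Answer: True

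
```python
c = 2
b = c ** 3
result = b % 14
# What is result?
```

Trace (tracking result):
c = 2  # -> c = 2
b = c ** 3  # -> b = 8
result = b % 14  # -> result = 8

Answer: 8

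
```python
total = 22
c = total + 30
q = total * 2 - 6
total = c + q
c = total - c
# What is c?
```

Answer: 38

Derivation:
Trace (tracking c):
total = 22  # -> total = 22
c = total + 30  # -> c = 52
q = total * 2 - 6  # -> q = 38
total = c + q  # -> total = 90
c = total - c  # -> c = 38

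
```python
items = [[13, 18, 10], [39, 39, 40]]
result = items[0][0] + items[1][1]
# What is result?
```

Trace (tracking result):
items = [[13, 18, 10], [39, 39, 40]]  # -> items = [[13, 18, 10], [39, 39, 40]]
result = items[0][0] + items[1][1]  # -> result = 52

Answer: 52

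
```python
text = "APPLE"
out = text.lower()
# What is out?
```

Answer: 'apple'

Derivation:
Trace (tracking out):
text = 'APPLE'  # -> text = 'APPLE'
out = text.lower()  # -> out = 'apple'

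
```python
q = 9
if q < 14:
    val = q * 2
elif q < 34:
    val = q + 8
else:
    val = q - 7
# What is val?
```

Trace (tracking val):
q = 9  # -> q = 9
if q < 14:  # condition is True
    val = q * 2  # -> val = 18

Answer: 18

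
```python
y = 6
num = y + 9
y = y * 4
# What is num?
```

Trace (tracking num):
y = 6  # -> y = 6
num = y + 9  # -> num = 15
y = y * 4  # -> y = 24

Answer: 15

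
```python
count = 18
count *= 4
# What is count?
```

Answer: 72

Derivation:
Trace (tracking count):
count = 18  # -> count = 18
count *= 4  # -> count = 72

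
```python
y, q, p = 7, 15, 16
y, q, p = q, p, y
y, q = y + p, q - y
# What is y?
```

Trace (tracking y):
y, q, p = (7, 15, 16)  # -> y = 7, q = 15, p = 16
y, q, p = (q, p, y)  # -> y = 15, q = 16, p = 7
y, q = (y + p, q - y)  # -> y = 22, q = 1

Answer: 22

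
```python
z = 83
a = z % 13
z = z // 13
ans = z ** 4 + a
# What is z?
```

Trace (tracking z):
z = 83  # -> z = 83
a = z % 13  # -> a = 5
z = z // 13  # -> z = 6
ans = z ** 4 + a  # -> ans = 1301

Answer: 6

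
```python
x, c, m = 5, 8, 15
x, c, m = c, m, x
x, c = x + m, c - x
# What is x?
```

Trace (tracking x):
x, c, m = (5, 8, 15)  # -> x = 5, c = 8, m = 15
x, c, m = (c, m, x)  # -> x = 8, c = 15, m = 5
x, c = (x + m, c - x)  # -> x = 13, c = 7

Answer: 13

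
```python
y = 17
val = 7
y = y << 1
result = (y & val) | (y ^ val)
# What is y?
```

Answer: 34

Derivation:
Trace (tracking y):
y = 17  # -> y = 17
val = 7  # -> val = 7
y = y << 1  # -> y = 34
result = y & val | y ^ val  # -> result = 39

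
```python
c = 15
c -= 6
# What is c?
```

Answer: 9

Derivation:
Trace (tracking c):
c = 15  # -> c = 15
c -= 6  # -> c = 9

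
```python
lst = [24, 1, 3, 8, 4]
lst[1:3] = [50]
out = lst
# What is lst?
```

Trace (tracking lst):
lst = [24, 1, 3, 8, 4]  # -> lst = [24, 1, 3, 8, 4]
lst[1:3] = [50]  # -> lst = [24, 50, 8, 4]
out = lst  # -> out = [24, 50, 8, 4]

Answer: [24, 50, 8, 4]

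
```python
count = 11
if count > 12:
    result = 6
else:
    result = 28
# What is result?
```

Answer: 28

Derivation:
Trace (tracking result):
count = 11  # -> count = 11
if count > 12:  # condition is False
else:
    result = 28  # -> result = 28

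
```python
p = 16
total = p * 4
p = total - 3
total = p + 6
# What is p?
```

Answer: 61

Derivation:
Trace (tracking p):
p = 16  # -> p = 16
total = p * 4  # -> total = 64
p = total - 3  # -> p = 61
total = p + 6  # -> total = 67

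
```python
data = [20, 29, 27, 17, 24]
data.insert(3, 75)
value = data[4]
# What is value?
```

Answer: 17

Derivation:
Trace (tracking value):
data = [20, 29, 27, 17, 24]  # -> data = [20, 29, 27, 17, 24]
data.insert(3, 75)  # -> data = [20, 29, 27, 75, 17, 24]
value = data[4]  # -> value = 17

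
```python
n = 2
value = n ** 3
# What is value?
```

Answer: 8

Derivation:
Trace (tracking value):
n = 2  # -> n = 2
value = n ** 3  # -> value = 8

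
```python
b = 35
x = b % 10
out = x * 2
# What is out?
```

Answer: 10

Derivation:
Trace (tracking out):
b = 35  # -> b = 35
x = b % 10  # -> x = 5
out = x * 2  # -> out = 10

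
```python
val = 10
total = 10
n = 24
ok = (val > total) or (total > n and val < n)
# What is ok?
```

Trace (tracking ok):
val = 10  # -> val = 10
total = 10  # -> total = 10
n = 24  # -> n = 24
ok = val > total or (total > n and val < n)  # -> ok = False

Answer: False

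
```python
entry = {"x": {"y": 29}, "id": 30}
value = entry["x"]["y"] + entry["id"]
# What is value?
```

Answer: 59

Derivation:
Trace (tracking value):
entry = {'x': {'y': 29}, 'id': 30}  # -> entry = {'x': {'y': 29}, 'id': 30}
value = entry['x']['y'] + entry['id']  # -> value = 59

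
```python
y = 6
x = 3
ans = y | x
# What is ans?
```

Answer: 7

Derivation:
Trace (tracking ans):
y = 6  # -> y = 6
x = 3  # -> x = 3
ans = y | x  # -> ans = 7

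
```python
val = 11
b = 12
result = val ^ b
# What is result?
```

Trace (tracking result):
val = 11  # -> val = 11
b = 12  # -> b = 12
result = val ^ b  # -> result = 7

Answer: 7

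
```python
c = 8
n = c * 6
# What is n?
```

Trace (tracking n):
c = 8  # -> c = 8
n = c * 6  # -> n = 48

Answer: 48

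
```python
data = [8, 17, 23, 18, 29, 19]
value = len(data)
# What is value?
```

Trace (tracking value):
data = [8, 17, 23, 18, 29, 19]  # -> data = [8, 17, 23, 18, 29, 19]
value = len(data)  # -> value = 6

Answer: 6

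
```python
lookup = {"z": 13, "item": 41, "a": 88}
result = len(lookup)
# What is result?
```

Trace (tracking result):
lookup = {'z': 13, 'item': 41, 'a': 88}  # -> lookup = {'z': 13, 'item': 41, 'a': 88}
result = len(lookup)  # -> result = 3

Answer: 3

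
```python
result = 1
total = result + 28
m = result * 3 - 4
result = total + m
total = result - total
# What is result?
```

Answer: 28

Derivation:
Trace (tracking result):
result = 1  # -> result = 1
total = result + 28  # -> total = 29
m = result * 3 - 4  # -> m = -1
result = total + m  # -> result = 28
total = result - total  # -> total = -1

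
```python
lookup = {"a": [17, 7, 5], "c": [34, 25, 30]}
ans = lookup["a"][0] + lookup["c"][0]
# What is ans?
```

Trace (tracking ans):
lookup = {'a': [17, 7, 5], 'c': [34, 25, 30]}  # -> lookup = {'a': [17, 7, 5], 'c': [34, 25, 30]}
ans = lookup['a'][0] + lookup['c'][0]  # -> ans = 51

Answer: 51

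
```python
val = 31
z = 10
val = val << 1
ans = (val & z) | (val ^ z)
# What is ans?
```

Answer: 62

Derivation:
Trace (tracking ans):
val = 31  # -> val = 31
z = 10  # -> z = 10
val = val << 1  # -> val = 62
ans = val & z | val ^ z  # -> ans = 62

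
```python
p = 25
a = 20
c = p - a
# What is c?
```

Trace (tracking c):
p = 25  # -> p = 25
a = 20  # -> a = 20
c = p - a  # -> c = 5

Answer: 5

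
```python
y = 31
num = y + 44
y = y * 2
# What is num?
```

Trace (tracking num):
y = 31  # -> y = 31
num = y + 44  # -> num = 75
y = y * 2  # -> y = 62

Answer: 75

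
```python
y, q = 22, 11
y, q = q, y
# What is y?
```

Trace (tracking y):
y, q = (22, 11)  # -> y = 22, q = 11
y, q = (q, y)  # -> y = 11, q = 22

Answer: 11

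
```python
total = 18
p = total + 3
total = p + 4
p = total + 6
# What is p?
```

Trace (tracking p):
total = 18  # -> total = 18
p = total + 3  # -> p = 21
total = p + 4  # -> total = 25
p = total + 6  # -> p = 31

Answer: 31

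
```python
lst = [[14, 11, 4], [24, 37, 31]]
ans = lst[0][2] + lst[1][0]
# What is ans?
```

Trace (tracking ans):
lst = [[14, 11, 4], [24, 37, 31]]  # -> lst = [[14, 11, 4], [24, 37, 31]]
ans = lst[0][2] + lst[1][0]  # -> ans = 28

Answer: 28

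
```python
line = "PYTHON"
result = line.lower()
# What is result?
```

Trace (tracking result):
line = 'PYTHON'  # -> line = 'PYTHON'
result = line.lower()  # -> result = 'python'

Answer: 'python'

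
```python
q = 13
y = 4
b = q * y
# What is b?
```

Trace (tracking b):
q = 13  # -> q = 13
y = 4  # -> y = 4
b = q * y  # -> b = 52

Answer: 52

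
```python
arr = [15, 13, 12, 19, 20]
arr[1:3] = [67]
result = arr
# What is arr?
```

Answer: [15, 67, 19, 20]

Derivation:
Trace (tracking arr):
arr = [15, 13, 12, 19, 20]  # -> arr = [15, 13, 12, 19, 20]
arr[1:3] = [67]  # -> arr = [15, 67, 19, 20]
result = arr  # -> result = [15, 67, 19, 20]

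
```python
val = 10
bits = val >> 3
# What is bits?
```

Trace (tracking bits):
val = 10  # -> val = 10
bits = val >> 3  # -> bits = 1

Answer: 1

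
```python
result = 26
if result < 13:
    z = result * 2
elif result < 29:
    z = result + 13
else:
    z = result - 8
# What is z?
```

Answer: 39

Derivation:
Trace (tracking z):
result = 26  # -> result = 26
if result < 13:  # condition is False
elif result < 29:  # condition is True
    z = result + 13  # -> z = 39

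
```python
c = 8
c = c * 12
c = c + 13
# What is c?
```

Trace (tracking c):
c = 8  # -> c = 8
c = c * 12  # -> c = 96
c = c + 13  # -> c = 109

Answer: 109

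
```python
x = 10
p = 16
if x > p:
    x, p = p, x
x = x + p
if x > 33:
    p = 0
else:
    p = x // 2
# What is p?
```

Trace (tracking p):
x = 10  # -> x = 10
p = 16  # -> p = 16
if x > p:  # condition is False
x = x + p  # -> x = 26
if x > 33:  # condition is False
else:
    p = x // 2  # -> p = 13

Answer: 13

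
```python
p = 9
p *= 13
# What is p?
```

Trace (tracking p):
p = 9  # -> p = 9
p *= 13  # -> p = 117

Answer: 117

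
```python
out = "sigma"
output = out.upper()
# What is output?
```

Answer: 'SIGMA'

Derivation:
Trace (tracking output):
out = 'sigma'  # -> out = 'sigma'
output = out.upper()  # -> output = 'SIGMA'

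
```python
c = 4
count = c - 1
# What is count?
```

Trace (tracking count):
c = 4  # -> c = 4
count = c - 1  # -> count = 3

Answer: 3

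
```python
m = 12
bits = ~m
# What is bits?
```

Trace (tracking bits):
m = 12  # -> m = 12
bits = ~m  # -> bits = -13

Answer: -13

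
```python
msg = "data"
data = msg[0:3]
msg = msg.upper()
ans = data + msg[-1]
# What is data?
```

Answer: 'dat'

Derivation:
Trace (tracking data):
msg = 'data'  # -> msg = 'data'
data = msg[0:3]  # -> data = 'dat'
msg = msg.upper()  # -> msg = 'DATA'
ans = data + msg[-1]  # -> ans = 'datA'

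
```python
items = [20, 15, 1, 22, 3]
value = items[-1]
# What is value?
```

Answer: 3

Derivation:
Trace (tracking value):
items = [20, 15, 1, 22, 3]  # -> items = [20, 15, 1, 22, 3]
value = items[-1]  # -> value = 3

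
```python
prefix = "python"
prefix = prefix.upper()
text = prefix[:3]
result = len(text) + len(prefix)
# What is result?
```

Answer: 9

Derivation:
Trace (tracking result):
prefix = 'python'  # -> prefix = 'python'
prefix = prefix.upper()  # -> prefix = 'PYTHON'
text = prefix[:3]  # -> text = 'PYT'
result = len(text) + len(prefix)  # -> result = 9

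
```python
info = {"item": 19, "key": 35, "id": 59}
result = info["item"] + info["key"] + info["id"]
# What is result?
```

Trace (tracking result):
info = {'item': 19, 'key': 35, 'id': 59}  # -> info = {'item': 19, 'key': 35, 'id': 59}
result = info['item'] + info['key'] + info['id']  # -> result = 113

Answer: 113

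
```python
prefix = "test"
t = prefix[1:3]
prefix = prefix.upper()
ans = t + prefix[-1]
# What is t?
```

Answer: 'es'

Derivation:
Trace (tracking t):
prefix = 'test'  # -> prefix = 'test'
t = prefix[1:3]  # -> t = 'es'
prefix = prefix.upper()  # -> prefix = 'TEST'
ans = t + prefix[-1]  # -> ans = 'esT'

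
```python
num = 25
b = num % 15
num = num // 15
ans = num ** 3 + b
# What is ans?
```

Trace (tracking ans):
num = 25  # -> num = 25
b = num % 15  # -> b = 10
num = num // 15  # -> num = 1
ans = num ** 3 + b  # -> ans = 11

Answer: 11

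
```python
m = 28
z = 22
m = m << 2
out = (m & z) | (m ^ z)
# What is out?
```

Answer: 118

Derivation:
Trace (tracking out):
m = 28  # -> m = 28
z = 22  # -> z = 22
m = m << 2  # -> m = 112
out = m & z | m ^ z  # -> out = 118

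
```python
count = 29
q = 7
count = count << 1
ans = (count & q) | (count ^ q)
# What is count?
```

Trace (tracking count):
count = 29  # -> count = 29
q = 7  # -> q = 7
count = count << 1  # -> count = 58
ans = count & q | count ^ q  # -> ans = 63

Answer: 58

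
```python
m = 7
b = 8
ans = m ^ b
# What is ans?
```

Answer: 15

Derivation:
Trace (tracking ans):
m = 7  # -> m = 7
b = 8  # -> b = 8
ans = m ^ b  # -> ans = 15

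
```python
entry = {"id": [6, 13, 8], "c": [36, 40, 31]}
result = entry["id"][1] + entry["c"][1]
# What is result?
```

Trace (tracking result):
entry = {'id': [6, 13, 8], 'c': [36, 40, 31]}  # -> entry = {'id': [6, 13, 8], 'c': [36, 40, 31]}
result = entry['id'][1] + entry['c'][1]  # -> result = 53

Answer: 53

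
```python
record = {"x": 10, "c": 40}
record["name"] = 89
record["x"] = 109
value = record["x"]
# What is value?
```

Answer: 109

Derivation:
Trace (tracking value):
record = {'x': 10, 'c': 40}  # -> record = {'x': 10, 'c': 40}
record['name'] = 89  # -> record = {'x': 10, 'c': 40, 'name': 89}
record['x'] = 109  # -> record = {'x': 109, 'c': 40, 'name': 89}
value = record['x']  # -> value = 109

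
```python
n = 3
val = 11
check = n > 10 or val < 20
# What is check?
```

Trace (tracking check):
n = 3  # -> n = 3
val = 11  # -> val = 11
check = n > 10 or val < 20  # -> check = True

Answer: True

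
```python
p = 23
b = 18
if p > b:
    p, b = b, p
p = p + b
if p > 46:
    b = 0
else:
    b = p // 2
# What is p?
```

Answer: 41

Derivation:
Trace (tracking p):
p = 23  # -> p = 23
b = 18  # -> b = 18
if p > b:  # condition is True
    p, b = (b, p)  # -> p = 18, b = 23
p = p + b  # -> p = 41
if p > 46:  # condition is False
else:
    b = p // 2  # -> b = 20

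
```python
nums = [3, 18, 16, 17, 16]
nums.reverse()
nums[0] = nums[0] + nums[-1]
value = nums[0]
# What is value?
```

Trace (tracking value):
nums = [3, 18, 16, 17, 16]  # -> nums = [3, 18, 16, 17, 16]
nums.reverse()  # -> nums = [16, 17, 16, 18, 3]
nums[0] = nums[0] + nums[-1]  # -> nums = [19, 17, 16, 18, 3]
value = nums[0]  # -> value = 19

Answer: 19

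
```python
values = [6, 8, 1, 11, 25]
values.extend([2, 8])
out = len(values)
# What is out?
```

Answer: 7

Derivation:
Trace (tracking out):
values = [6, 8, 1, 11, 25]  # -> values = [6, 8, 1, 11, 25]
values.extend([2, 8])  # -> values = [6, 8, 1, 11, 25, 2, 8]
out = len(values)  # -> out = 7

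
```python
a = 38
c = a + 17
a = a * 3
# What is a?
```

Trace (tracking a):
a = 38  # -> a = 38
c = a + 17  # -> c = 55
a = a * 3  # -> a = 114

Answer: 114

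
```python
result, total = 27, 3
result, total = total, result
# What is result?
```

Answer: 3

Derivation:
Trace (tracking result):
result, total = (27, 3)  # -> result = 27, total = 3
result, total = (total, result)  # -> result = 3, total = 27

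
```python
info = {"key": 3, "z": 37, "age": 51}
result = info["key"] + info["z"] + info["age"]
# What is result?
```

Answer: 91

Derivation:
Trace (tracking result):
info = {'key': 3, 'z': 37, 'age': 51}  # -> info = {'key': 3, 'z': 37, 'age': 51}
result = info['key'] + info['z'] + info['age']  # -> result = 91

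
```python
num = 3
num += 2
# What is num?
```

Answer: 5

Derivation:
Trace (tracking num):
num = 3  # -> num = 3
num += 2  # -> num = 5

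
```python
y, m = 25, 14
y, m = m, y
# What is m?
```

Answer: 25

Derivation:
Trace (tracking m):
y, m = (25, 14)  # -> y = 25, m = 14
y, m = (m, y)  # -> y = 14, m = 25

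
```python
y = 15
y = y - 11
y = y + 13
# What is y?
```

Trace (tracking y):
y = 15  # -> y = 15
y = y - 11  # -> y = 4
y = y + 13  # -> y = 17

Answer: 17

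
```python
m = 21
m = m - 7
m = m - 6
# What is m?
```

Answer: 8

Derivation:
Trace (tracking m):
m = 21  # -> m = 21
m = m - 7  # -> m = 14
m = m - 6  # -> m = 8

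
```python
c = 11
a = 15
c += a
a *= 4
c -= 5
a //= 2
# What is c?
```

Answer: 21

Derivation:
Trace (tracking c):
c = 11  # -> c = 11
a = 15  # -> a = 15
c += a  # -> c = 26
a *= 4  # -> a = 60
c -= 5  # -> c = 21
a //= 2  # -> a = 30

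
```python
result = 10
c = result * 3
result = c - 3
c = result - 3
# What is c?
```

Trace (tracking c):
result = 10  # -> result = 10
c = result * 3  # -> c = 30
result = c - 3  # -> result = 27
c = result - 3  # -> c = 24

Answer: 24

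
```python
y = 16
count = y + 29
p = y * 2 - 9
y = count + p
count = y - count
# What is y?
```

Answer: 68

Derivation:
Trace (tracking y):
y = 16  # -> y = 16
count = y + 29  # -> count = 45
p = y * 2 - 9  # -> p = 23
y = count + p  # -> y = 68
count = y - count  # -> count = 23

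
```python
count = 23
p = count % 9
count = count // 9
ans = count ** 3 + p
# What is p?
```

Answer: 5

Derivation:
Trace (tracking p):
count = 23  # -> count = 23
p = count % 9  # -> p = 5
count = count // 9  # -> count = 2
ans = count ** 3 + p  # -> ans = 13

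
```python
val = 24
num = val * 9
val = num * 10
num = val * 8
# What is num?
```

Trace (tracking num):
val = 24  # -> val = 24
num = val * 9  # -> num = 216
val = num * 10  # -> val = 2160
num = val * 8  # -> num = 17280

Answer: 17280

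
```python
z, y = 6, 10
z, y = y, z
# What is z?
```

Trace (tracking z):
z, y = (6, 10)  # -> z = 6, y = 10
z, y = (y, z)  # -> z = 10, y = 6

Answer: 10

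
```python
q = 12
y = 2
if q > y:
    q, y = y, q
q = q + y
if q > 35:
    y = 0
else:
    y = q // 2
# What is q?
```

Answer: 14

Derivation:
Trace (tracking q):
q = 12  # -> q = 12
y = 2  # -> y = 2
if q > y:  # condition is True
    q, y = (y, q)  # -> q = 2, y = 12
q = q + y  # -> q = 14
if q > 35:  # condition is False
else:
    y = q // 2  # -> y = 7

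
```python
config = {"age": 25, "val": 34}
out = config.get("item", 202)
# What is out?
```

Trace (tracking out):
config = {'age': 25, 'val': 34}  # -> config = {'age': 25, 'val': 34}
out = config.get('item', 202)  # -> out = 202

Answer: 202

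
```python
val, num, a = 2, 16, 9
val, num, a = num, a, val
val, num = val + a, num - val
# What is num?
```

Trace (tracking num):
val, num, a = (2, 16, 9)  # -> val = 2, num = 16, a = 9
val, num, a = (num, a, val)  # -> val = 16, num = 9, a = 2
val, num = (val + a, num - val)  # -> val = 18, num = -7

Answer: -7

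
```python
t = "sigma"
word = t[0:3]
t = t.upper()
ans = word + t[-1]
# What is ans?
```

Trace (tracking ans):
t = 'sigma'  # -> t = 'sigma'
word = t[0:3]  # -> word = 'sig'
t = t.upper()  # -> t = 'SIGMA'
ans = word + t[-1]  # -> ans = 'sigA'

Answer: 'sigA'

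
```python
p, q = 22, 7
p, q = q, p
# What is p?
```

Answer: 7

Derivation:
Trace (tracking p):
p, q = (22, 7)  # -> p = 22, q = 7
p, q = (q, p)  # -> p = 7, q = 22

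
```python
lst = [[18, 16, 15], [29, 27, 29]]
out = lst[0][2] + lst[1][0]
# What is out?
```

Answer: 44

Derivation:
Trace (tracking out):
lst = [[18, 16, 15], [29, 27, 29]]  # -> lst = [[18, 16, 15], [29, 27, 29]]
out = lst[0][2] + lst[1][0]  # -> out = 44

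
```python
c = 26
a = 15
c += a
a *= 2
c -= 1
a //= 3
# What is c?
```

Trace (tracking c):
c = 26  # -> c = 26
a = 15  # -> a = 15
c += a  # -> c = 41
a *= 2  # -> a = 30
c -= 1  # -> c = 40
a //= 3  # -> a = 10

Answer: 40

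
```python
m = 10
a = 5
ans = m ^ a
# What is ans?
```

Trace (tracking ans):
m = 10  # -> m = 10
a = 5  # -> a = 5
ans = m ^ a  # -> ans = 15

Answer: 15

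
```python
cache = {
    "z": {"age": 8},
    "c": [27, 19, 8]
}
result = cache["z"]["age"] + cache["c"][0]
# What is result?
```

Answer: 35

Derivation:
Trace (tracking result):
cache = {'z': {'age': 8}, 'c': [27, 19, 8]}  # -> cache = {'z': {'age': 8}, 'c': [27, 19, 8]}
result = cache['z']['age'] + cache['c'][0]  # -> result = 35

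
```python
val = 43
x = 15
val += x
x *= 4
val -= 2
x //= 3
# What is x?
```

Answer: 20

Derivation:
Trace (tracking x):
val = 43  # -> val = 43
x = 15  # -> x = 15
val += x  # -> val = 58
x *= 4  # -> x = 60
val -= 2  # -> val = 56
x //= 3  # -> x = 20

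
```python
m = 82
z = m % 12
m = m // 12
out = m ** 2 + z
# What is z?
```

Answer: 10

Derivation:
Trace (tracking z):
m = 82  # -> m = 82
z = m % 12  # -> z = 10
m = m // 12  # -> m = 6
out = m ** 2 + z  # -> out = 46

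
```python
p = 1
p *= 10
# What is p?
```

Answer: 10

Derivation:
Trace (tracking p):
p = 1  # -> p = 1
p *= 10  # -> p = 10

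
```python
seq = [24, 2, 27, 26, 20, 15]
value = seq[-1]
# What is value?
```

Answer: 15

Derivation:
Trace (tracking value):
seq = [24, 2, 27, 26, 20, 15]  # -> seq = [24, 2, 27, 26, 20, 15]
value = seq[-1]  # -> value = 15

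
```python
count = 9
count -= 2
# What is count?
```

Trace (tracking count):
count = 9  # -> count = 9
count -= 2  # -> count = 7

Answer: 7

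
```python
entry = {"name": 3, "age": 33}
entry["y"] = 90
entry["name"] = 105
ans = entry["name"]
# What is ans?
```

Answer: 105

Derivation:
Trace (tracking ans):
entry = {'name': 3, 'age': 33}  # -> entry = {'name': 3, 'age': 33}
entry['y'] = 90  # -> entry = {'name': 3, 'age': 33, 'y': 90}
entry['name'] = 105  # -> entry = {'name': 105, 'age': 33, 'y': 90}
ans = entry['name']  # -> ans = 105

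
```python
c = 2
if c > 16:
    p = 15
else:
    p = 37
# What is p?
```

Answer: 37

Derivation:
Trace (tracking p):
c = 2  # -> c = 2
if c > 16:  # condition is False
else:
    p = 37  # -> p = 37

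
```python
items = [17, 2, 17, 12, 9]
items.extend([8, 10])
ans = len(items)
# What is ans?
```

Answer: 7

Derivation:
Trace (tracking ans):
items = [17, 2, 17, 12, 9]  # -> items = [17, 2, 17, 12, 9]
items.extend([8, 10])  # -> items = [17, 2, 17, 12, 9, 8, 10]
ans = len(items)  # -> ans = 7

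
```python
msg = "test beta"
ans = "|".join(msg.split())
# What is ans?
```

Trace (tracking ans):
msg = 'test beta'  # -> msg = 'test beta'
ans = '|'.join(msg.split())  # -> ans = 'test|beta'

Answer: 'test|beta'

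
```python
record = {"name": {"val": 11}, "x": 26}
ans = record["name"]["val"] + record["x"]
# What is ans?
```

Trace (tracking ans):
record = {'name': {'val': 11}, 'x': 26}  # -> record = {'name': {'val': 11}, 'x': 26}
ans = record['name']['val'] + record['x']  # -> ans = 37

Answer: 37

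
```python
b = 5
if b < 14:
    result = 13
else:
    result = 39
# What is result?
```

Trace (tracking result):
b = 5  # -> b = 5
if b < 14:  # condition is True
    result = 13  # -> result = 13

Answer: 13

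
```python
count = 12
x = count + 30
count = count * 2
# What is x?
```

Trace (tracking x):
count = 12  # -> count = 12
x = count + 30  # -> x = 42
count = count * 2  # -> count = 24

Answer: 42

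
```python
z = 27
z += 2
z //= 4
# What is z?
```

Answer: 7

Derivation:
Trace (tracking z):
z = 27  # -> z = 27
z += 2  # -> z = 29
z //= 4  # -> z = 7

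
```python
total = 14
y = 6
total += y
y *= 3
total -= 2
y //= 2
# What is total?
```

Trace (tracking total):
total = 14  # -> total = 14
y = 6  # -> y = 6
total += y  # -> total = 20
y *= 3  # -> y = 18
total -= 2  # -> total = 18
y //= 2  # -> y = 9

Answer: 18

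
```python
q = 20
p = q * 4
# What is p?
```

Trace (tracking p):
q = 20  # -> q = 20
p = q * 4  # -> p = 80

Answer: 80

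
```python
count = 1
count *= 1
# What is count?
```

Trace (tracking count):
count = 1  # -> count = 1
count *= 1  # -> count = 1

Answer: 1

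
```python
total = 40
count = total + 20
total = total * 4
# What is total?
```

Answer: 160

Derivation:
Trace (tracking total):
total = 40  # -> total = 40
count = total + 20  # -> count = 60
total = total * 4  # -> total = 160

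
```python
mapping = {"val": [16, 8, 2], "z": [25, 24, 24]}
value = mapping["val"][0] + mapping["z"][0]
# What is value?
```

Answer: 41

Derivation:
Trace (tracking value):
mapping = {'val': [16, 8, 2], 'z': [25, 24, 24]}  # -> mapping = {'val': [16, 8, 2], 'z': [25, 24, 24]}
value = mapping['val'][0] + mapping['z'][0]  # -> value = 41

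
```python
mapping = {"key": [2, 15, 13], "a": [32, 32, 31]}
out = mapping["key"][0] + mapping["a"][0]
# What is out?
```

Answer: 34

Derivation:
Trace (tracking out):
mapping = {'key': [2, 15, 13], 'a': [32, 32, 31]}  # -> mapping = {'key': [2, 15, 13], 'a': [32, 32, 31]}
out = mapping['key'][0] + mapping['a'][0]  # -> out = 34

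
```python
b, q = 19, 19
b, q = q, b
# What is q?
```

Trace (tracking q):
b, q = (19, 19)  # -> b = 19, q = 19
b, q = (q, b)  # -> b = 19, q = 19

Answer: 19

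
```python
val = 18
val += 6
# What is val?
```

Trace (tracking val):
val = 18  # -> val = 18
val += 6  # -> val = 24

Answer: 24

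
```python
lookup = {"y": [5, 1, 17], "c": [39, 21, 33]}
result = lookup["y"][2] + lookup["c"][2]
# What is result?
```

Trace (tracking result):
lookup = {'y': [5, 1, 17], 'c': [39, 21, 33]}  # -> lookup = {'y': [5, 1, 17], 'c': [39, 21, 33]}
result = lookup['y'][2] + lookup['c'][2]  # -> result = 50

Answer: 50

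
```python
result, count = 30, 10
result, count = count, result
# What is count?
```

Answer: 30

Derivation:
Trace (tracking count):
result, count = (30, 10)  # -> result = 30, count = 10
result, count = (count, result)  # -> result = 10, count = 30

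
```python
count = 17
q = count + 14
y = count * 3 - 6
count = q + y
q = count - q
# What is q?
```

Trace (tracking q):
count = 17  # -> count = 17
q = count + 14  # -> q = 31
y = count * 3 - 6  # -> y = 45
count = q + y  # -> count = 76
q = count - q  # -> q = 45

Answer: 45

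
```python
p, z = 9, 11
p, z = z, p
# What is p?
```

Trace (tracking p):
p, z = (9, 11)  # -> p = 9, z = 11
p, z = (z, p)  # -> p = 11, z = 9

Answer: 11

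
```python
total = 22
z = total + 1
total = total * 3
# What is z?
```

Answer: 23

Derivation:
Trace (tracking z):
total = 22  # -> total = 22
z = total + 1  # -> z = 23
total = total * 3  # -> total = 66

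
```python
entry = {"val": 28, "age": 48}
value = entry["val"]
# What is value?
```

Trace (tracking value):
entry = {'val': 28, 'age': 48}  # -> entry = {'val': 28, 'age': 48}
value = entry['val']  # -> value = 28

Answer: 28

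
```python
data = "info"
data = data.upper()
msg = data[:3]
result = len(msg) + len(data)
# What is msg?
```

Answer: 'INF'

Derivation:
Trace (tracking msg):
data = 'info'  # -> data = 'info'
data = data.upper()  # -> data = 'INFO'
msg = data[:3]  # -> msg = 'INF'
result = len(msg) + len(data)  # -> result = 7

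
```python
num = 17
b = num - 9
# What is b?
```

Answer: 8

Derivation:
Trace (tracking b):
num = 17  # -> num = 17
b = num - 9  # -> b = 8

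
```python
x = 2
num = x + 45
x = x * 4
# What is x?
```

Trace (tracking x):
x = 2  # -> x = 2
num = x + 45  # -> num = 47
x = x * 4  # -> x = 8

Answer: 8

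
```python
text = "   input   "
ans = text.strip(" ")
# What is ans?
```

Answer: 'input'

Derivation:
Trace (tracking ans):
text = '   input   '  # -> text = '   input   '
ans = text.strip(' ')  # -> ans = 'input'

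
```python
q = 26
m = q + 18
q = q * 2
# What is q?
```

Trace (tracking q):
q = 26  # -> q = 26
m = q + 18  # -> m = 44
q = q * 2  # -> q = 52

Answer: 52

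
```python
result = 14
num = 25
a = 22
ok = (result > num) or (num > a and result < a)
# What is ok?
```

Trace (tracking ok):
result = 14  # -> result = 14
num = 25  # -> num = 25
a = 22  # -> a = 22
ok = result > num or (num > a and result < a)  # -> ok = True

Answer: True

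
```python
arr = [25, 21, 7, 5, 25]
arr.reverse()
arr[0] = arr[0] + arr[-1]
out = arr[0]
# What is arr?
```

Answer: [50, 5, 7, 21, 25]

Derivation:
Trace (tracking arr):
arr = [25, 21, 7, 5, 25]  # -> arr = [25, 21, 7, 5, 25]
arr.reverse()  # -> arr = [25, 5, 7, 21, 25]
arr[0] = arr[0] + arr[-1]  # -> arr = [50, 5, 7, 21, 25]
out = arr[0]  # -> out = 50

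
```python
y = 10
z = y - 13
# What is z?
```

Trace (tracking z):
y = 10  # -> y = 10
z = y - 13  # -> z = -3

Answer: -3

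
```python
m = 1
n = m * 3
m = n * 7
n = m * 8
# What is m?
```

Answer: 21

Derivation:
Trace (tracking m):
m = 1  # -> m = 1
n = m * 3  # -> n = 3
m = n * 7  # -> m = 21
n = m * 8  # -> n = 168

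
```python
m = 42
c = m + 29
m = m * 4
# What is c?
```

Trace (tracking c):
m = 42  # -> m = 42
c = m + 29  # -> c = 71
m = m * 4  # -> m = 168

Answer: 71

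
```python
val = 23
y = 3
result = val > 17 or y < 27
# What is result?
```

Answer: True

Derivation:
Trace (tracking result):
val = 23  # -> val = 23
y = 3  # -> y = 3
result = val > 17 or y < 27  # -> result = True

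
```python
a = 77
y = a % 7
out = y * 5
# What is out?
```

Trace (tracking out):
a = 77  # -> a = 77
y = a % 7  # -> y = 0
out = y * 5  # -> out = 0

Answer: 0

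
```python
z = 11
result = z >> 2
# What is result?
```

Answer: 2

Derivation:
Trace (tracking result):
z = 11  # -> z = 11
result = z >> 2  # -> result = 2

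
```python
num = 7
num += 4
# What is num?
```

Answer: 11

Derivation:
Trace (tracking num):
num = 7  # -> num = 7
num += 4  # -> num = 11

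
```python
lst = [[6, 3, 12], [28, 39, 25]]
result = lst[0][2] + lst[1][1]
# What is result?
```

Trace (tracking result):
lst = [[6, 3, 12], [28, 39, 25]]  # -> lst = [[6, 3, 12], [28, 39, 25]]
result = lst[0][2] + lst[1][1]  # -> result = 51

Answer: 51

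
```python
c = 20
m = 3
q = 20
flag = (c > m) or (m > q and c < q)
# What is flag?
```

Trace (tracking flag):
c = 20  # -> c = 20
m = 3  # -> m = 3
q = 20  # -> q = 20
flag = c > m or (m > q and c < q)  # -> flag = True

Answer: True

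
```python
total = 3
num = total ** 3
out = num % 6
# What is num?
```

Trace (tracking num):
total = 3  # -> total = 3
num = total ** 3  # -> num = 27
out = num % 6  # -> out = 3

Answer: 27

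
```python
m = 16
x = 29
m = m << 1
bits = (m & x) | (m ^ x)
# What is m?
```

Trace (tracking m):
m = 16  # -> m = 16
x = 29  # -> x = 29
m = m << 1  # -> m = 32
bits = m & x | m ^ x  # -> bits = 61

Answer: 32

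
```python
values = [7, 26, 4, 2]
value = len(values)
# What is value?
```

Answer: 4

Derivation:
Trace (tracking value):
values = [7, 26, 4, 2]  # -> values = [7, 26, 4, 2]
value = len(values)  # -> value = 4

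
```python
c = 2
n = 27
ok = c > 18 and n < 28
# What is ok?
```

Answer: False

Derivation:
Trace (tracking ok):
c = 2  # -> c = 2
n = 27  # -> n = 27
ok = c > 18 and n < 28  # -> ok = False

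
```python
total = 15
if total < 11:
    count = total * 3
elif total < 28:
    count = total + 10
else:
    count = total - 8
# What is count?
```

Answer: 25

Derivation:
Trace (tracking count):
total = 15  # -> total = 15
if total < 11:  # condition is False
elif total < 28:  # condition is True
    count = total + 10  # -> count = 25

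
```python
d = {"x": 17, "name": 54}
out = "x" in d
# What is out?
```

Answer: True

Derivation:
Trace (tracking out):
d = {'x': 17, 'name': 54}  # -> d = {'x': 17, 'name': 54}
out = 'x' in d  # -> out = True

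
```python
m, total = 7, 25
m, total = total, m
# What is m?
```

Answer: 25

Derivation:
Trace (tracking m):
m, total = (7, 25)  # -> m = 7, total = 25
m, total = (total, m)  # -> m = 25, total = 7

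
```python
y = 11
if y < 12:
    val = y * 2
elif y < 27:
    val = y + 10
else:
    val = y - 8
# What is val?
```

Answer: 22

Derivation:
Trace (tracking val):
y = 11  # -> y = 11
if y < 12:  # condition is True
    val = y * 2  # -> val = 22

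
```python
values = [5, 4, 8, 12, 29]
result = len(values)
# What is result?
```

Answer: 5

Derivation:
Trace (tracking result):
values = [5, 4, 8, 12, 29]  # -> values = [5, 4, 8, 12, 29]
result = len(values)  # -> result = 5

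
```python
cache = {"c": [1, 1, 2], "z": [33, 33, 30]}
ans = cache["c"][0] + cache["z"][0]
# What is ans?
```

Answer: 34

Derivation:
Trace (tracking ans):
cache = {'c': [1, 1, 2], 'z': [33, 33, 30]}  # -> cache = {'c': [1, 1, 2], 'z': [33, 33, 30]}
ans = cache['c'][0] + cache['z'][0]  # -> ans = 34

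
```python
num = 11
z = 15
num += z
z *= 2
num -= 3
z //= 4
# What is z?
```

Trace (tracking z):
num = 11  # -> num = 11
z = 15  # -> z = 15
num += z  # -> num = 26
z *= 2  # -> z = 30
num -= 3  # -> num = 23
z //= 4  # -> z = 7

Answer: 7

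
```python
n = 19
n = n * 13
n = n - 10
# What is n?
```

Answer: 237

Derivation:
Trace (tracking n):
n = 19  # -> n = 19
n = n * 13  # -> n = 247
n = n - 10  # -> n = 237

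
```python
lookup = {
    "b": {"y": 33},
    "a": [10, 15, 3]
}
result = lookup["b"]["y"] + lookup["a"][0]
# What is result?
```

Trace (tracking result):
lookup = {'b': {'y': 33}, 'a': [10, 15, 3]}  # -> lookup = {'b': {'y': 33}, 'a': [10, 15, 3]}
result = lookup['b']['y'] + lookup['a'][0]  # -> result = 43

Answer: 43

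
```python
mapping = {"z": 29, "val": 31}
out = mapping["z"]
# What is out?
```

Answer: 29

Derivation:
Trace (tracking out):
mapping = {'z': 29, 'val': 31}  # -> mapping = {'z': 29, 'val': 31}
out = mapping['z']  # -> out = 29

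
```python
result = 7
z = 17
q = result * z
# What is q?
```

Trace (tracking q):
result = 7  # -> result = 7
z = 17  # -> z = 17
q = result * z  # -> q = 119

Answer: 119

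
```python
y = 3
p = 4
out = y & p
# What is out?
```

Answer: 0

Derivation:
Trace (tracking out):
y = 3  # -> y = 3
p = 4  # -> p = 4
out = y & p  # -> out = 0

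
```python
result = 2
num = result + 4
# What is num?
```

Trace (tracking num):
result = 2  # -> result = 2
num = result + 4  # -> num = 6

Answer: 6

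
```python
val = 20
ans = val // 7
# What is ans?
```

Trace (tracking ans):
val = 20  # -> val = 20
ans = val // 7  # -> ans = 2

Answer: 2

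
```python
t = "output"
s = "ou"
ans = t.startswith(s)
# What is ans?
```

Trace (tracking ans):
t = 'output'  # -> t = 'output'
s = 'ou'  # -> s = 'ou'
ans = t.startswith(s)  # -> ans = True

Answer: True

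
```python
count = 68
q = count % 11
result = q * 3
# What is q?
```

Trace (tracking q):
count = 68  # -> count = 68
q = count % 11  # -> q = 2
result = q * 3  # -> result = 6

Answer: 2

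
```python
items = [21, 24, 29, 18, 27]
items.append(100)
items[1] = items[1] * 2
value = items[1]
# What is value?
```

Answer: 48

Derivation:
Trace (tracking value):
items = [21, 24, 29, 18, 27]  # -> items = [21, 24, 29, 18, 27]
items.append(100)  # -> items = [21, 24, 29, 18, 27, 100]
items[1] = items[1] * 2  # -> items = [21, 48, 29, 18, 27, 100]
value = items[1]  # -> value = 48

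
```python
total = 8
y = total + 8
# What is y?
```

Trace (tracking y):
total = 8  # -> total = 8
y = total + 8  # -> y = 16

Answer: 16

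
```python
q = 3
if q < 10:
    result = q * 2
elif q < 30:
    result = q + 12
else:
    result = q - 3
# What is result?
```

Trace (tracking result):
q = 3  # -> q = 3
if q < 10:  # condition is True
    result = q * 2  # -> result = 6

Answer: 6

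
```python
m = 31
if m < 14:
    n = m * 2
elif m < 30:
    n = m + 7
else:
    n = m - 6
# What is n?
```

Trace (tracking n):
m = 31  # -> m = 31
if m < 14:  # condition is False
elif m < 30:  # condition is False
else:
    n = m - 6  # -> n = 25

Answer: 25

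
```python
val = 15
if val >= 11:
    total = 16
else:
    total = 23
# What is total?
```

Trace (tracking total):
val = 15  # -> val = 15
if val >= 11:  # condition is True
    total = 16  # -> total = 16

Answer: 16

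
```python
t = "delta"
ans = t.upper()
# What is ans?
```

Trace (tracking ans):
t = 'delta'  # -> t = 'delta'
ans = t.upper()  # -> ans = 'DELTA'

Answer: 'DELTA'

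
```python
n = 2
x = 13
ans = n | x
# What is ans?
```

Trace (tracking ans):
n = 2  # -> n = 2
x = 13  # -> x = 13
ans = n | x  # -> ans = 15

Answer: 15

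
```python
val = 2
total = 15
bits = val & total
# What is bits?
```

Answer: 2

Derivation:
Trace (tracking bits):
val = 2  # -> val = 2
total = 15  # -> total = 15
bits = val & total  # -> bits = 2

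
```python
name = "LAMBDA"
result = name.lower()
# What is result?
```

Answer: 'lambda'

Derivation:
Trace (tracking result):
name = 'LAMBDA'  # -> name = 'LAMBDA'
result = name.lower()  # -> result = 'lambda'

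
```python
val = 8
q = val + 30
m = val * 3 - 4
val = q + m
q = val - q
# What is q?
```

Answer: 20

Derivation:
Trace (tracking q):
val = 8  # -> val = 8
q = val + 30  # -> q = 38
m = val * 3 - 4  # -> m = 20
val = q + m  # -> val = 58
q = val - q  # -> q = 20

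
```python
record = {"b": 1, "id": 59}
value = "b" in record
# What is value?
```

Trace (tracking value):
record = {'b': 1, 'id': 59}  # -> record = {'b': 1, 'id': 59}
value = 'b' in record  # -> value = True

Answer: True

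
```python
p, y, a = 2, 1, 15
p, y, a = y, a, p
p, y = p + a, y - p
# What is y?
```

Answer: 14

Derivation:
Trace (tracking y):
p, y, a = (2, 1, 15)  # -> p = 2, y = 1, a = 15
p, y, a = (y, a, p)  # -> p = 1, y = 15, a = 2
p, y = (p + a, y - p)  # -> p = 3, y = 14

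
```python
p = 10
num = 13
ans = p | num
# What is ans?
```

Answer: 15

Derivation:
Trace (tracking ans):
p = 10  # -> p = 10
num = 13  # -> num = 13
ans = p | num  # -> ans = 15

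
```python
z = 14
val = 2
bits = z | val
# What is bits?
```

Trace (tracking bits):
z = 14  # -> z = 14
val = 2  # -> val = 2
bits = z | val  # -> bits = 14

Answer: 14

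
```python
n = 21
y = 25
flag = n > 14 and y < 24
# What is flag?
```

Trace (tracking flag):
n = 21  # -> n = 21
y = 25  # -> y = 25
flag = n > 14 and y < 24  # -> flag = False

Answer: False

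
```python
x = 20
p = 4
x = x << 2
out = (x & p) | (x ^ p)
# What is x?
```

Answer: 80

Derivation:
Trace (tracking x):
x = 20  # -> x = 20
p = 4  # -> p = 4
x = x << 2  # -> x = 80
out = x & p | x ^ p  # -> out = 84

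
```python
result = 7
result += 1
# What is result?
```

Trace (tracking result):
result = 7  # -> result = 7
result += 1  # -> result = 8

Answer: 8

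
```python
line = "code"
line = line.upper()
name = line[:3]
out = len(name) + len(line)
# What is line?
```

Answer: 'CODE'

Derivation:
Trace (tracking line):
line = 'code'  # -> line = 'code'
line = line.upper()  # -> line = 'CODE'
name = line[:3]  # -> name = 'COD'
out = len(name) + len(line)  # -> out = 7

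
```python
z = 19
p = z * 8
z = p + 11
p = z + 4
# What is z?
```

Answer: 163

Derivation:
Trace (tracking z):
z = 19  # -> z = 19
p = z * 8  # -> p = 152
z = p + 11  # -> z = 163
p = z + 4  # -> p = 167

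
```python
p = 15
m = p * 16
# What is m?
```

Trace (tracking m):
p = 15  # -> p = 15
m = p * 16  # -> m = 240

Answer: 240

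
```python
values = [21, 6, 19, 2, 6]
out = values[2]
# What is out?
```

Answer: 19

Derivation:
Trace (tracking out):
values = [21, 6, 19, 2, 6]  # -> values = [21, 6, 19, 2, 6]
out = values[2]  # -> out = 19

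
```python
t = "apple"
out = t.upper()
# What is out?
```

Answer: 'APPLE'

Derivation:
Trace (tracking out):
t = 'apple'  # -> t = 'apple'
out = t.upper()  # -> out = 'APPLE'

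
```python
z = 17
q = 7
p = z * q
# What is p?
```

Trace (tracking p):
z = 17  # -> z = 17
q = 7  # -> q = 7
p = z * q  # -> p = 119

Answer: 119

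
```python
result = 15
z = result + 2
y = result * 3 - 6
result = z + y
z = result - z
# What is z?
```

Trace (tracking z):
result = 15  # -> result = 15
z = result + 2  # -> z = 17
y = result * 3 - 6  # -> y = 39
result = z + y  # -> result = 56
z = result - z  # -> z = 39

Answer: 39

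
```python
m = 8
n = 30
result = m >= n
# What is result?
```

Trace (tracking result):
m = 8  # -> m = 8
n = 30  # -> n = 30
result = m >= n  # -> result = False

Answer: False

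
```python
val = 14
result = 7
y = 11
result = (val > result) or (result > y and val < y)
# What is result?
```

Answer: True

Derivation:
Trace (tracking result):
val = 14  # -> val = 14
result = 7  # -> result = 7
y = 11  # -> y = 11
result = val > result or (result > y and val < y)  # -> result = True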